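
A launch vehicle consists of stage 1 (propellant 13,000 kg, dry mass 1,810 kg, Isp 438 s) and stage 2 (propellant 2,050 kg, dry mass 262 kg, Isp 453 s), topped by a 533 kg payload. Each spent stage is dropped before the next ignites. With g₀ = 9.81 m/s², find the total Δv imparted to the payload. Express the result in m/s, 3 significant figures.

Ignition mass of stage 1 = 13,000+1,810 + 2,050+262 + 533 = 17,655 kg.
Stage 1: m₀ = 17,655 kg, m_f = 17,655 − 13,000 = 4,655 kg; Δv = 438×9.81×ln(3.793) = 4296.8×1.3331 ≈ 5728 m/s.
Stage 2: m₀ = 2,845 kg, m_f = 2,845 − 2,050 = 795 kg; Δv = 453×9.81×ln(3.579) = 4443.9×1.2750 ≈ 5666 m/s.
Total Δv = 5728 + 5666 = 11394 m/s.

Δv ≈ 11400 m/s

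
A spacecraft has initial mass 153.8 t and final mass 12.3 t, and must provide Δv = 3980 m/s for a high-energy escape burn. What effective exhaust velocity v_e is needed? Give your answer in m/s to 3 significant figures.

ln(m₀/m_f) = ln(153800/12300) = ln(12.5) = 2.5261.
Rocket equation: v_e = Δv / ln(m₀/m_f) = 3980 / 2.5261 = 1575.6 m/s.

v_e ≈ 1580 m/s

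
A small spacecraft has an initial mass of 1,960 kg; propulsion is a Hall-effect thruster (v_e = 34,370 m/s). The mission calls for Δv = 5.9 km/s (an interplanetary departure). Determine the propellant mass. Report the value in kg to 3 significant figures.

propellant mass ≈ 309 kg

By the Tsiolkovsky rocket equation, m₀/m_f = exp(Δv / v_e) = exp(5900 / 34370.0) = exp(0.1717) = 1.1873.
m_f = 1,960 / 1.1873 = 1,650.8 kg, so propellant = m₀ − m_f = 1,960 − 1,650.8 = 309.2 kg.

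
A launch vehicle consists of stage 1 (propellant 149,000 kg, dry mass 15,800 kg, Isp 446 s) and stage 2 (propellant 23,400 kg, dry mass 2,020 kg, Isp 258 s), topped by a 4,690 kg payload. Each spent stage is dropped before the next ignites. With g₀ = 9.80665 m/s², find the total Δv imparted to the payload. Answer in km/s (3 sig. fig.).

Ignition mass of stage 1 = 149,000+15,800 + 23,400+2,020 + 4,690 = 194,910 kg.
Stage 1: m₀ = 194,910 kg, m_f = 194,910 − 149,000 = 45,910 kg; Δv = 446×9.80665×ln(4.245) = 4373.8×1.4459 ≈ 6324 m/s.
Stage 2: m₀ = 30,110 kg, m_f = 30,110 − 23,400 = 6,710 kg; Δv = 258×9.80665×ln(4.487) = 2530.1×1.5013 ≈ 3798 m/s.
Total Δv = 6324 + 3798 = 10122 m/s.

Δv ≈ 10.1 km/s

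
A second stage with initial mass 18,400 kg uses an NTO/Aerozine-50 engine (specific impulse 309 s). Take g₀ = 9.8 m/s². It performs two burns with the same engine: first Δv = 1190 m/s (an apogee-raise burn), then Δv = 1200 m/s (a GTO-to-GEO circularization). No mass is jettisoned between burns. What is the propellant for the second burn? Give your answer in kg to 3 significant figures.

v_e = Isp · g₀ = 309 × 9.8 = 3028.2 m/s.
After the first burn: m = 18400 × exp(−1190/3028.2) = 18400 × 0.67505 = 12,420.9 kg.
After the second burn: m = 12,420.9 × exp(−1200/3028.2) = 12,420.9 × 0.67282 = 8,357.03 kg.
Second-burn propellant = 12,420.9 − 8,357.03 = 4,063.87 kg.

propellant for the second burn ≈ 4060 kg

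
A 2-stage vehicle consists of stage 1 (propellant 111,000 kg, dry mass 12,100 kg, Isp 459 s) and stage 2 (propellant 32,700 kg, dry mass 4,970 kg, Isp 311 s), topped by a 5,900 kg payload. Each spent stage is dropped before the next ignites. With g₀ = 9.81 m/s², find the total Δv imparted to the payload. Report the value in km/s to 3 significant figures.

Ignition mass of stage 1 = 111,000+12,100 + 32,700+4,970 + 5,900 = 166,670 kg.
Stage 1: m₀ = 166,670 kg, m_f = 166,670 − 111,000 = 55,670 kg; Δv = 459×9.81×ln(2.994) = 4502.8×1.0966 ≈ 4938 m/s.
Stage 2: m₀ = 43,570 kg, m_f = 43,570 − 32,700 = 10,870 kg; Δv = 311×9.81×ln(4.008) = 3050.9×1.3884 ≈ 4236 m/s.
Total Δv = 4938 + 4236 = 9174 m/s.

Δv ≈ 9.17 km/s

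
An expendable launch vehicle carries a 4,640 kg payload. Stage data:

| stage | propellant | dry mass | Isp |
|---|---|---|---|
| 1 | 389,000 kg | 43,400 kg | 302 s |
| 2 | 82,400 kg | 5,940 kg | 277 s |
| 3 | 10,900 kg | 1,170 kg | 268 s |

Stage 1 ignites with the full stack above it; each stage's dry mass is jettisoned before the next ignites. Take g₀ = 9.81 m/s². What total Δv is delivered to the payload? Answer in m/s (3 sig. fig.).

Ignition mass of stage 1 = 389,000+43,400 + 82,400+5,940 + 10,900+1,170 + 4,640 = 537,450 kg.
Stage 1: m₀ = 537,450 kg, m_f = 537,450 − 389,000 = 148,450 kg; Δv = 302×9.81×ln(3.62) = 2962.6×1.2866 ≈ 3812 m/s.
Stage 2: m₀ = 105,050 kg, m_f = 105,050 − 82,400 = 22,650 kg; Δv = 277×9.81×ln(4.638) = 2717.4×1.5343 ≈ 4169 m/s.
Stage 3: m₀ = 16,710 kg, m_f = 16,710 − 10,900 = 5,810 kg; Δv = 268×9.81×ln(2.876) = 2629.1×1.0564 ≈ 2777 m/s.
Total Δv = 3812 + 4169 + 2777 = 10758 m/s.

Δv ≈ 10800 m/s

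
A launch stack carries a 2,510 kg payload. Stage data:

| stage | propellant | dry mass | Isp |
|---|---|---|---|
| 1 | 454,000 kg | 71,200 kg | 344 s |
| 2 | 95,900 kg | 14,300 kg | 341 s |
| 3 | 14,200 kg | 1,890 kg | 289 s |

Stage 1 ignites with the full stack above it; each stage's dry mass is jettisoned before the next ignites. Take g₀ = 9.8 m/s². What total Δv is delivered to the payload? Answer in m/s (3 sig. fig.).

Δv ≈ 12600 m/s

Ignition mass of stage 1 = 454,000+71,200 + 95,900+14,300 + 14,200+1,890 + 2,510 = 654,000 kg.
Stage 1: m₀ = 654,000 kg, m_f = 654,000 − 454,000 = 200,000 kg; Δv = 344×9.8×ln(3.27) = 3371.2×1.1848 ≈ 3994 m/s.
Stage 2: m₀ = 128,800 kg, m_f = 128,800 − 95,900 = 32,900 kg; Δv = 341×9.8×ln(3.915) = 3341.8×1.3648 ≈ 4561 m/s.
Stage 3: m₀ = 18,600 kg, m_f = 18,600 − 14,200 = 4,400 kg; Δv = 289×9.8×ln(4.227) = 2832.2×1.4416 ≈ 4083 m/s.
Total Δv = 3994 + 4561 + 4083 = 12638 m/s.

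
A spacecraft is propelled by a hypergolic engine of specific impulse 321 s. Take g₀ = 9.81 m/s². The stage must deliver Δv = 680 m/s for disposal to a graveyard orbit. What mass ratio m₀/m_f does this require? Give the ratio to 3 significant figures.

v_e = Isp · g₀ = 321 × 9.81 = 3149.0 m/s.
Rocket equation: m₀/m_f = exp(Δv / v_e) = exp(680 / 3149.0) = exp(0.2159) = 1.2410.

mass ratio ≈ 1.24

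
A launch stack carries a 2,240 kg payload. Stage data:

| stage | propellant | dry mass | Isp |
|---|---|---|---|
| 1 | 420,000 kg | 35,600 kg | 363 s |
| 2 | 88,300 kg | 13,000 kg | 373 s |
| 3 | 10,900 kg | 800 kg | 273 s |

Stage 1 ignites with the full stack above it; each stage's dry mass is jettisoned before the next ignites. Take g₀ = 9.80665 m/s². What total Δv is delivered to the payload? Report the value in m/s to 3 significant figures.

Ignition mass of stage 1 = 420,000+35,600 + 88,300+13,000 + 10,900+800 + 2,240 = 570,840 kg.
Stage 1: m₀ = 570,840 kg, m_f = 570,840 − 420,000 = 150,840 kg; Δv = 363×9.80665×ln(3.784) = 3559.8×1.3309 ≈ 4738 m/s.
Stage 2: m₀ = 115,240 kg, m_f = 115,240 − 88,300 = 26,940 kg; Δv = 373×9.80665×ln(4.278) = 3657.9×1.4534 ≈ 5316 m/s.
Stage 3: m₀ = 13,940 kg, m_f = 13,940 − 10,900 = 3,040 kg; Δv = 273×9.80665×ln(4.586) = 2677.2×1.5229 ≈ 4077 m/s.
Total Δv = 4738 + 5316 + 4077 = 14131 m/s.

Δv ≈ 14100 m/s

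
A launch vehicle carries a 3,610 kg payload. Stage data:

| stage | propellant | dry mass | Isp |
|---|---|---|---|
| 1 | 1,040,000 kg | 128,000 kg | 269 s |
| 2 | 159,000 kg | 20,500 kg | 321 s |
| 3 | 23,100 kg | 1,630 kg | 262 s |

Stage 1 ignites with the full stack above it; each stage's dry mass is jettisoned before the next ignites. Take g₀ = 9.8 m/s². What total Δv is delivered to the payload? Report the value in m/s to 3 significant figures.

Ignition mass of stage 1 = 1,040,000+128,000 + 159,000+20,500 + 23,100+1,630 + 3,610 = 1,375,840 kg.
Stage 1: m₀ = 1,375,840 kg, m_f = 1,375,840 − 1,040,000 = 335,840 kg; Δv = 269×9.8×ln(4.097) = 2636.2×1.4102 ≈ 3718 m/s.
Stage 2: m₀ = 207,840 kg, m_f = 207,840 − 159,000 = 48,840 kg; Δv = 321×9.8×ln(4.256) = 3145.8×1.4482 ≈ 4556 m/s.
Stage 3: m₀ = 28,340 kg, m_f = 28,340 − 23,100 = 5,240 kg; Δv = 262×9.8×ln(5.408) = 2567.6×1.6880 ≈ 4334 m/s.
Total Δv = 3718 + 4556 + 4334 = 12608 m/s.

Δv ≈ 12600 m/s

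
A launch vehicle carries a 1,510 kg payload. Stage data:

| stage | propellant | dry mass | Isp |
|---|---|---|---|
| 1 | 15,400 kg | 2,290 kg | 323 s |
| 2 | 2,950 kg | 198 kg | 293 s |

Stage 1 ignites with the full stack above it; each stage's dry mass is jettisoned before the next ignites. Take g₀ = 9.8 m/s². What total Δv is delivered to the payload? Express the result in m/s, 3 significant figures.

Ignition mass of stage 1 = 15,400+2,290 + 2,950+198 + 1,510 = 22,348 kg.
Stage 1: m₀ = 22,348 kg, m_f = 22,348 − 15,400 = 6,948 kg; Δv = 323×9.8×ln(3.216) = 3165.4×1.1683 ≈ 3698 m/s.
Stage 2: m₀ = 4,658 kg, m_f = 4,658 − 2,950 = 1,708 kg; Δv = 293×9.8×ln(2.727) = 2871.4×1.0033 ≈ 2881 m/s.
Total Δv = 3698 + 2881 = 6579 m/s.

Δv ≈ 6580 m/s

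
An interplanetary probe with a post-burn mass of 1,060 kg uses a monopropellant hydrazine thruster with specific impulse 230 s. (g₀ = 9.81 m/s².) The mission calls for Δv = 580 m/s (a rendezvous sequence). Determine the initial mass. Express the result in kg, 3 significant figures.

v_e = Isp · g₀ = 230 × 9.81 = 2256.3 m/s.
m₀/m_f = exp(Δv / v_e) = exp(580 / 2256.3) = exp(0.2571) = 1.2931.
m₀ = m_f × 1.2931 = 1,060 × 1.2931 = 1,370.69 kg.

initial mass ≈ 1370 kg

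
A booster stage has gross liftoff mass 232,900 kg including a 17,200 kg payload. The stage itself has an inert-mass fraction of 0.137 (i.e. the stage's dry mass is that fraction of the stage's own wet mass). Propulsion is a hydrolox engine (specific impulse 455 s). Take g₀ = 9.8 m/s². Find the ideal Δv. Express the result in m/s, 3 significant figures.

Δv ≈ 7160 m/s

Stage wet mass = m₀ − payload = 232,900 − 17,200 = 215,700 kg.
Stage dry mass = ε × stage wet mass = 0.137 × 215,700 = 29,550.9 kg.
Burnout mass m_f = stage dry + payload = 29,550.9 + 17,200 = 46,750.9 kg.
v_e = Isp · g₀ = 455 × 9.8 = 4459.0 m/s.
Δv = v_e · ln(232,900/46,750.9) = 4459.0 × ln(4.982) = 4459.0 × 1.6058 ≈ 7160 m/s.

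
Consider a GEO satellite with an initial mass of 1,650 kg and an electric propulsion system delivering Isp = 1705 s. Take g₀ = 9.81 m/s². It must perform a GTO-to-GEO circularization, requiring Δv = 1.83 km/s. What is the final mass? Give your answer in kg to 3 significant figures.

v_e = Isp · g₀ = 1705 × 9.81 = 16726.0 m/s.
By the Tsiolkovsky rocket equation, m₀/m_f = exp(Δv / v_e) = exp(1830 / 16726.0) = exp(0.1094) = 1.1156.
m_f = m₀ / 1.1156 = 1,650 / 1.1156 = 1,479.02 kg.

final mass ≈ 1480 kg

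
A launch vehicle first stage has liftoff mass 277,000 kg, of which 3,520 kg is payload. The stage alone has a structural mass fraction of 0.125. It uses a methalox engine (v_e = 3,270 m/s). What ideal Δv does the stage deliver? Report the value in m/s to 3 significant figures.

Δv ≈ 6520 m/s

Stage wet mass = m₀ − payload = 277,000 − 3,520 = 273,480 kg.
Stage dry mass = ε × stage wet mass = 0.125 × 273,480 = 34,185 kg.
Burnout mass m_f = stage dry + payload = 34,185 + 3,520 = 37,705 kg.
Using Δv = v_e ln(m₀/m_f): Δv = v_e · ln(277,000/37,705) = 3270.0 × ln(7.347) = 3270.0 × 1.9942 ≈ 6521 m/s.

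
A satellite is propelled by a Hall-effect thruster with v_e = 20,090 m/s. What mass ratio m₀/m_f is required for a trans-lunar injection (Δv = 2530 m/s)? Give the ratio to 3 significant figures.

From the ideal rocket equation, m₀/m_f = exp(Δv / v_e) = exp(2530 / 20090.0) = exp(0.1259) = 1.1342.

mass ratio ≈ 1.13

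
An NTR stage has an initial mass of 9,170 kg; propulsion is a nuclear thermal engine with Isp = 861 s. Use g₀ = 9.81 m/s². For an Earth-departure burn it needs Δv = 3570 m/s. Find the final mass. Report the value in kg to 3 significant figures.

final mass ≈ 6010 kg

v_e = Isp · g₀ = 861 × 9.81 = 8446.4 m/s.
Rocket equation: m₀/m_f = exp(Δv / v_e) = exp(3570 / 8446.4) = exp(0.4227) = 1.5260.
m_f = m₀ / 1.5260 = 9,170 / 1.5260 = 6,009.17 kg.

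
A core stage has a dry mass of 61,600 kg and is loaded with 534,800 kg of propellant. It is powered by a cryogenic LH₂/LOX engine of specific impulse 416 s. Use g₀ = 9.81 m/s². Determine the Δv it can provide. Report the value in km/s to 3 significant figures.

Δv ≈ 9.26 km/s

v_e = Isp · g₀ = 416 × 9.81 = 4081.0 m/s.
m₀ = m_dry + m_prop = 61,600 + 534,800 = 596,400 kg.
Δv = v_e · ln(m₀/m_f) = 4081.0 × ln(9.682) = 4081.0 × 2.2702 ≈ 9264.8 m/s.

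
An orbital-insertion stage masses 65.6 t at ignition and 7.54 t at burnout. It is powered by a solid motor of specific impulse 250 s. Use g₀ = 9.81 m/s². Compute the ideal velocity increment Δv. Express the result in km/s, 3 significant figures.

v_e = Isp · g₀ = 250 × 9.81 = 2452.5 m/s.
By the Tsiolkovsky rocket equation, Δv = v_e · ln(m₀/m_f) = 2452.5 × ln(8.7) = 2452.5 × 2.1634 ≈ 5305.6 m/s.

Δv ≈ 5.31 km/s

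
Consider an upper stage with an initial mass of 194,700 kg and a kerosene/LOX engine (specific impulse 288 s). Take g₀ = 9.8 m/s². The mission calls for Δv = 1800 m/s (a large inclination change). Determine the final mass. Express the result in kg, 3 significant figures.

final mass ≈ 103000 kg

v_e = Isp · g₀ = 288 × 9.8 = 2822.4 m/s.
m₀/m_f = exp(Δv / v_e) = exp(1800 / 2822.4) = exp(0.6378) = 1.8922.
m_f = m₀ / 1.8922 = 194,700 / 1.8922 = 102,896 kg.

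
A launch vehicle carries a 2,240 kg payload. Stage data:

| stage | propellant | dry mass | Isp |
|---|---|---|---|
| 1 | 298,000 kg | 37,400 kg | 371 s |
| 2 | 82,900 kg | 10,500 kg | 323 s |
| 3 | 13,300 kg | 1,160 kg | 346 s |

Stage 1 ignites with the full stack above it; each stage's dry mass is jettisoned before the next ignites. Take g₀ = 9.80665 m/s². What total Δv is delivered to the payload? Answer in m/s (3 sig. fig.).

Δv ≈ 13900 m/s

Ignition mass of stage 1 = 298,000+37,400 + 82,900+10,500 + 13,300+1,160 + 2,240 = 445,500 kg.
Stage 1: m₀ = 445,500 kg, m_f = 445,500 − 298,000 = 147,500 kg; Δv = 371×9.80665×ln(3.02) = 3638.3×1.1054 ≈ 4022 m/s.
Stage 2: m₀ = 110,100 kg, m_f = 110,100 − 82,900 = 27,200 kg; Δv = 323×9.80665×ln(4.048) = 3167.5×1.3982 ≈ 4429 m/s.
Stage 3: m₀ = 16,700 kg, m_f = 16,700 − 13,300 = 3,400 kg; Δv = 346×9.80665×ln(4.912) = 3393.1×1.5916 ≈ 5401 m/s.
Total Δv = 4022 + 4429 + 5401 = 13852 m/s.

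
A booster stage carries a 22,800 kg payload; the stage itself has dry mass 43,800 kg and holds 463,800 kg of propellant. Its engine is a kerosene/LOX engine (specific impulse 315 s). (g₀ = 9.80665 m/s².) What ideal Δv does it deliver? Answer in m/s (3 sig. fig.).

Δv ≈ 6410 m/s

v_e = Isp · g₀ = 315 × 9.80665 = 3089.1 m/s.
m₀ = payload + dry + propellant = 22,800 + 43,800 + 463,800 = 530,400 kg.
m_f = payload + dry = 22,800 + 43,800 = 66,600 kg.
Using Δv = v_e ln(m₀/m_f): Δv = v_e · ln(m₀/m_f) = 3089.1 × ln(7.964) = 3089.1 × 2.0749 ≈ 6409.6 m/s.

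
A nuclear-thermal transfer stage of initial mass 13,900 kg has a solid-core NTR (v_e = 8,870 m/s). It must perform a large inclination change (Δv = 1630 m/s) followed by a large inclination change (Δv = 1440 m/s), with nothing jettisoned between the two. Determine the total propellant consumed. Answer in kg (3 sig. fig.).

After the first burn: m = 13900 × exp(−1630/8870.0) = 13900 × 0.83213 = 11,566.6 kg.
After the second burn: m = 11,566.6 × exp(−1440/8870.0) = 11,566.6 × 0.85015 = 9,833.34 kg.
Total propellant = m₀ − m_final = 13900 − 9,833.34 = 4,066.66 kg.

total propellant consumed ≈ 4070 kg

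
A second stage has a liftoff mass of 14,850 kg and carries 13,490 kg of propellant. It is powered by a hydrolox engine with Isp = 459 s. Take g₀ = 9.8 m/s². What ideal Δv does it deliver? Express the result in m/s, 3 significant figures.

Δv ≈ 10800 m/s

v_e = Isp · g₀ = 459 × 9.8 = 4498.2 m/s.
m_f = m₀ − m_prop = 14,850 − 13,490 = 1,360 kg.
Using Δv = v_e ln(m₀/m_f): Δv = v_e · ln(m₀/m_f) = 4498.2 × ln(10.92) = 4498.2 × 2.3905 ≈ 10753.0 m/s.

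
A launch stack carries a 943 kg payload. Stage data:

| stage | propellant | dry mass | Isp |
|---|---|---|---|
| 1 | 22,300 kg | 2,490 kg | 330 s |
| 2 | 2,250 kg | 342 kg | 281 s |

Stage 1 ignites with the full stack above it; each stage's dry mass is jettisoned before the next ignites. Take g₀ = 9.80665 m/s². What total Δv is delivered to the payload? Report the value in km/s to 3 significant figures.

Ignition mass of stage 1 = 22,300+2,490 + 2,250+342 + 943 = 28,325 kg.
Stage 1: m₀ = 28,325 kg, m_f = 28,325 − 22,300 = 6,025 kg; Δv = 330×9.80665×ln(4.701) = 3236.2×1.5478 ≈ 5009 m/s.
Stage 2: m₀ = 3,535 kg, m_f = 3,535 − 2,250 = 1,285 kg; Δv = 281×9.80665×ln(2.751) = 2755.7×1.0120 ≈ 2789 m/s.
Total Δv = 5009 + 2789 = 7798 m/s.

Δv ≈ 7.80 km/s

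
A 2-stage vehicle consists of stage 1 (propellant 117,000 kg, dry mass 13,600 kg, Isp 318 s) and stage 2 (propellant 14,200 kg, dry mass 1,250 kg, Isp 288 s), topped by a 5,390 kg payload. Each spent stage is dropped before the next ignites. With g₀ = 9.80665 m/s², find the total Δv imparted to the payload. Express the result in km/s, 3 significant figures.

Ignition mass of stage 1 = 117,000+13,600 + 14,200+1,250 + 5,390 = 151,440 kg.
Stage 1: m₀ = 151,440 kg, m_f = 151,440 − 117,000 = 34,440 kg; Δv = 318×9.80665×ln(4.397) = 3118.5×1.4810 ≈ 4618 m/s.
Stage 2: m₀ = 20,840 kg, m_f = 20,840 − 14,200 = 6,640 kg; Δv = 288×9.80665×ln(3.139) = 2824.3×1.1438 ≈ 3230 m/s.
Total Δv = 4618 + 3230 = 7848 m/s.

Δv ≈ 7.85 km/s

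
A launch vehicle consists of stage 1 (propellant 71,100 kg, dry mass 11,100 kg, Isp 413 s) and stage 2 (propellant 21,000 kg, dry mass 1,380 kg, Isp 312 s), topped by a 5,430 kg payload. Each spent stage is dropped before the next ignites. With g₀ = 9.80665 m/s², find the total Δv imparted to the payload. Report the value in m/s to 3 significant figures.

Ignition mass of stage 1 = 71,100+11,100 + 21,000+1,380 + 5,430 = 110,010 kg.
Stage 1: m₀ = 110,010 kg, m_f = 110,010 − 71,100 = 38,910 kg; Δv = 413×9.80665×ln(2.827) = 4050.1×1.0393 ≈ 4209 m/s.
Stage 2: m₀ = 27,810 kg, m_f = 27,810 − 21,000 = 6,810 kg; Δv = 312×9.80665×ln(4.084) = 3059.7×1.4070 ≈ 4305 m/s.
Total Δv = 4209 + 4305 = 8514 m/s.

Δv ≈ 8510 m/s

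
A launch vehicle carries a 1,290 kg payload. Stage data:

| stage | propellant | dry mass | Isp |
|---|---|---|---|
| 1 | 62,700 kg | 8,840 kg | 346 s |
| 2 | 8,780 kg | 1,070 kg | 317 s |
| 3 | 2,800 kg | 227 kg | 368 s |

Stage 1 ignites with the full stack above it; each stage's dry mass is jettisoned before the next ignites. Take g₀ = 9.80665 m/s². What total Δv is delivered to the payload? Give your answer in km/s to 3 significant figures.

Δv ≈ 11.2 km/s

Ignition mass of stage 1 = 62,700+8,840 + 8,780+1,070 + 2,800+227 + 1,290 = 85,707 kg.
Stage 1: m₀ = 85,707 kg, m_f = 85,707 − 62,700 = 23,007 kg; Δv = 346×9.80665×ln(3.725) = 3393.1×1.3151 ≈ 4462 m/s.
Stage 2: m₀ = 14,167 kg, m_f = 14,167 − 8,780 = 5,387 kg; Δv = 317×9.80665×ln(2.63) = 3108.7×0.9669 ≈ 3006 m/s.
Stage 3: m₀ = 4,317 kg, m_f = 4,317 − 2,800 = 1,517 kg; Δv = 368×9.80665×ln(2.846) = 3608.8×1.0458 ≈ 3774 m/s.
Total Δv = 4462 + 3006 + 3774 = 11242 m/s.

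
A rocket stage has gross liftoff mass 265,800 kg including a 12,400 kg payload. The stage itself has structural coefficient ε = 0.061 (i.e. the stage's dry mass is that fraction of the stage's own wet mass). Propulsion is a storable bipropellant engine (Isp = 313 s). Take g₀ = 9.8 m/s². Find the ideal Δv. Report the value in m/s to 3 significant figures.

Δv ≈ 6920 m/s

Stage wet mass = m₀ − payload = 265,800 − 12,400 = 253,400 kg.
Stage dry mass = ε × stage wet mass = 0.061 × 253,400 = 15,457.4 kg.
Burnout mass m_f = stage dry + payload = 15,457.4 + 12,400 = 27,857.4 kg.
v_e = Isp · g₀ = 313 × 9.8 = 3067.4 m/s.
Rocket equation: Δv = v_e · ln(265,800/27,857.4) = 3067.4 × ln(9.541) = 3067.4 × 2.2556 ≈ 6919 m/s.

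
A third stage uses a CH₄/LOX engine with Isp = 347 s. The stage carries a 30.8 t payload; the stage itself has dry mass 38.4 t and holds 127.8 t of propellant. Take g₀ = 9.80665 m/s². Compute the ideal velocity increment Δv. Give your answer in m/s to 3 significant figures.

v_e = Isp · g₀ = 347 × 9.80665 = 3402.9 m/s.
m₀ = payload + dry + propellant = 30.8 + 38.4 + 127.8 = 197 t.
m_f = payload + dry = 30.8 + 38.4 = 69.2 t.
Δv = v_e · ln(m₀/m_f) = 3402.9 × ln(2.847) = 3402.9 × 1.0462 ≈ 3560.1 m/s.

Δv ≈ 3560 m/s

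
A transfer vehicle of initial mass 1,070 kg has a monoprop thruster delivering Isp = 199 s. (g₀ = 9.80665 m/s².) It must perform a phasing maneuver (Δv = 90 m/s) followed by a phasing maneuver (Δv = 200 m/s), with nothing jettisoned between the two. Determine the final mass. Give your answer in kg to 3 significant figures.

final mass ≈ 922 kg

v_e = Isp · g₀ = 199 × 9.80665 = 1951.5 m/s.
After the first burn: m = 1070 × exp(−90/1951.5) = 1070 × 0.95493 = 1,021.78 kg.
After the second burn: m = 1,021.78 × exp(−200/1951.5) = 1,021.78 × 0.90259 = 922.248 kg.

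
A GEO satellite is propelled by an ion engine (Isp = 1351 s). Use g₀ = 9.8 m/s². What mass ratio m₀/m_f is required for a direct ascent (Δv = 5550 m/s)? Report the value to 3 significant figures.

mass ratio ≈ 1.52

v_e = Isp · g₀ = 1351 × 9.8 = 13239.8 m/s.
Rocket equation: m₀/m_f = exp(Δv / v_e) = exp(5550 / 13239.8) = exp(0.4192) = 1.5207.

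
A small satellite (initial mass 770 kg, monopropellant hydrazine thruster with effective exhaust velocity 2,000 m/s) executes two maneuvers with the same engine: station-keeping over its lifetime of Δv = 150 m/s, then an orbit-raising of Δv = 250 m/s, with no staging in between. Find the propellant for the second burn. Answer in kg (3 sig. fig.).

After the first burn: m = 770 × exp(−150/2000.0) = 770 × 0.92774 = 714.36 kg.
After the second burn: m = 714.36 × exp(−250/2000.0) = 714.36 × 0.88250 = 630.423 kg.
Second-burn propellant = 714.36 − 630.423 = 83.937 kg.

propellant for the second burn ≈ 83.9 kg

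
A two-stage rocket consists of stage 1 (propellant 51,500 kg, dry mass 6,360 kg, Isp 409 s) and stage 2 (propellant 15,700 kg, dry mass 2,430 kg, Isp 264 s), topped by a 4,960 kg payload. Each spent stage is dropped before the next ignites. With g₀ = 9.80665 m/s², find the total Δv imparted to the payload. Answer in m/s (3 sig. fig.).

Δv ≈ 7010 m/s

Ignition mass of stage 1 = 51,500+6,360 + 15,700+2,430 + 4,960 = 80,950 kg.
Stage 1: m₀ = 80,950 kg, m_f = 80,950 − 51,500 = 29,450 kg; Δv = 409×9.80665×ln(2.749) = 4010.9×1.0111 ≈ 4056 m/s.
Stage 2: m₀ = 23,090 kg, m_f = 23,090 − 15,700 = 7,390 kg; Δv = 264×9.80665×ln(3.124) = 2589.0×1.1393 ≈ 2950 m/s.
Total Δv = 4056 + 2950 = 7006 m/s.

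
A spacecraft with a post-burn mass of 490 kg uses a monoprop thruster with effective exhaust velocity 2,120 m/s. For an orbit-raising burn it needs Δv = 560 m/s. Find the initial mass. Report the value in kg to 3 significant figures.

initial mass ≈ 638 kg

m₀/m_f = exp(Δv / v_e) = exp(560 / 2120.0) = exp(0.2642) = 1.3023.
m₀ = m_f × 1.3023 = 490 × 1.3023 = 638.127 kg.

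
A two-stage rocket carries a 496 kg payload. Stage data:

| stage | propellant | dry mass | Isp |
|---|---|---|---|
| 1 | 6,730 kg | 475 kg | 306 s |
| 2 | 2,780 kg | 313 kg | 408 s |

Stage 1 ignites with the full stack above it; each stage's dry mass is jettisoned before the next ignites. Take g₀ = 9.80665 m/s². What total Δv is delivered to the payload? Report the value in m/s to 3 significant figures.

Ignition mass of stage 1 = 6,730+475 + 2,780+313 + 496 = 10,794 kg.
Stage 1: m₀ = 10,794 kg, m_f = 10,794 − 6,730 = 4,064 kg; Δv = 306×9.80665×ln(2.656) = 3000.8×0.9768 ≈ 2931 m/s.
Stage 2: m₀ = 3,589 kg, m_f = 3,589 − 2,780 = 809 kg; Δv = 408×9.80665×ln(4.436) = 4001.1×1.4898 ≈ 5961 m/s.
Total Δv = 2931 + 5961 = 8892 m/s.

Δv ≈ 8890 m/s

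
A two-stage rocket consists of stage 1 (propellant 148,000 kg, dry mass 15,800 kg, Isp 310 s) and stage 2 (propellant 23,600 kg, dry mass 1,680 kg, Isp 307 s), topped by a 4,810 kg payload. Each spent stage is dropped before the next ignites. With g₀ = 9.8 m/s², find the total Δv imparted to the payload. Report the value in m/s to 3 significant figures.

Ignition mass of stage 1 = 148,000+15,800 + 23,600+1,680 + 4,810 = 193,890 kg.
Stage 1: m₀ = 193,890 kg, m_f = 193,890 − 148,000 = 45,890 kg; Δv = 310×9.8×ln(4.225) = 3038.0×1.4410 ≈ 4378 m/s.
Stage 2: m₀ = 30,090 kg, m_f = 30,090 − 23,600 = 6,490 kg; Δv = 307×9.8×ln(4.636) = 3008.6×1.5339 ≈ 4615 m/s.
Total Δv = 4378 + 4615 = 8993 m/s.

Δv ≈ 8990 m/s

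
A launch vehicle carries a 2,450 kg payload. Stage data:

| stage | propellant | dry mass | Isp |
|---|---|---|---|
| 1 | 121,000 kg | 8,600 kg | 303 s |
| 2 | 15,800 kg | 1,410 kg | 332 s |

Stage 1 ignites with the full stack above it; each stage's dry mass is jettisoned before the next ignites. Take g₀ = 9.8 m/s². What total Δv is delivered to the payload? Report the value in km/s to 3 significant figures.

Δv ≈ 10.2 km/s

Ignition mass of stage 1 = 121,000+8,600 + 15,800+1,410 + 2,450 = 149,260 kg.
Stage 1: m₀ = 149,260 kg, m_f = 149,260 − 121,000 = 28,260 kg; Δv = 303×9.8×ln(5.282) = 2969.4×1.6642 ≈ 4942 m/s.
Stage 2: m₀ = 19,660 kg, m_f = 19,660 − 15,800 = 3,860 kg; Δv = 332×9.8×ln(5.093) = 3253.6×1.6279 ≈ 5297 m/s.
Total Δv = 4942 + 5297 = 10239 m/s.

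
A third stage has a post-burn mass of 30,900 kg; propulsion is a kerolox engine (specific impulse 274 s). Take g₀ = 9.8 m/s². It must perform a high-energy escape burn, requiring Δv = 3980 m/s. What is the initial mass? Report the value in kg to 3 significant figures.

v_e = Isp · g₀ = 274 × 9.8 = 2685.2 m/s.
From the ideal rocket equation, m₀/m_f = exp(Δv / v_e) = exp(3980 / 2685.2) = exp(1.4822) = 4.4026.
m₀ = m_f × 4.4026 = 30,900 × 4.4026 = 136,040 kg.

initial mass ≈ 136000 kg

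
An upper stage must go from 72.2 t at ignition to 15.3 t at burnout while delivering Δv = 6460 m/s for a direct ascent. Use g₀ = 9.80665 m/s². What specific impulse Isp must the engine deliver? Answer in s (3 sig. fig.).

Isp ≈ 425 s

ln(m₀/m_f) = ln(72200/15300) = ln(4.719) = 1.5516.
Using Δv = v_e ln(m₀/m_f): v_e = Δv / ln(m₀/m_f) = 6460 / 1.5516 = 4163.5 m/s.
Isp = v_e / g₀ = 4163.5 / 9.80665 = 424.6 s.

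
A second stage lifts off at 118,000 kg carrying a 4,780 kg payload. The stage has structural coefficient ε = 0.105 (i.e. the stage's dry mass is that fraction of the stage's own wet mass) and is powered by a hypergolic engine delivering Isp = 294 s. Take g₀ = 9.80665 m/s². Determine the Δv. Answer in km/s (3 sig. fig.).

Stage wet mass = m₀ − payload = 118,000 − 4,780 = 113,220 kg.
Stage dry mass = ε × stage wet mass = 0.105 × 113,220 = 11,888.1 kg.
Burnout mass m_f = stage dry + payload = 11,888.1 + 4,780 = 16,668.1 kg.
v_e = Isp · g₀ = 294 × 9.80665 = 2883.2 m/s.
From the ideal rocket equation, Δv = v_e · ln(118,000/16,668.1) = 2883.2 × ln(7.079) = 2883.2 × 1.9572 ≈ 5643 m/s.

Δv ≈ 5.64 km/s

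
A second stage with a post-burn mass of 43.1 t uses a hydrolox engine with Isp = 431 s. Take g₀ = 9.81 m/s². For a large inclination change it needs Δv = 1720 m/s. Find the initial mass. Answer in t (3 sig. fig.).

v_e = Isp · g₀ = 431 × 9.81 = 4228.1 m/s.
Rocket equation: m₀/m_f = exp(Δv / v_e) = exp(1720 / 4228.1) = exp(0.4068) = 1.5020.
m₀ = m_f × 1.5020 = 43.1 × 1.5020 = 64.7362 t.

initial mass ≈ 64.7 t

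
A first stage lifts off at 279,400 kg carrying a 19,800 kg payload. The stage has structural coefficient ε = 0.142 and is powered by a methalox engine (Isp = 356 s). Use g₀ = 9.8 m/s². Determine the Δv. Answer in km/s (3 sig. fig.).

Δv ≈ 5.57 km/s

Stage wet mass = m₀ − payload = 279,400 − 19,800 = 259,600 kg.
Stage dry mass = ε × stage wet mass = 0.142 × 259,600 = 36,863.2 kg.
Burnout mass m_f = stage dry + payload = 36,863.2 + 19,800 = 56,663.2 kg.
v_e = Isp · g₀ = 356 × 9.8 = 3488.8 m/s.
Δv = v_e · ln(279,400/56,663.2) = 3488.8 × ln(4.931) = 3488.8 × 1.5955 ≈ 5566 m/s.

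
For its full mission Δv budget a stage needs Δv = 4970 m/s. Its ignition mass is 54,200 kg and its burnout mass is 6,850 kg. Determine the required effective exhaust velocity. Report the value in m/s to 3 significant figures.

v_e ≈ 2400 m/s

ln(m₀/m_f) = ln(54200/6850) = ln(7.912) = 2.0684.
v_e = Δv / ln(m₀/m_f) = 4970 / 2.0684 = 2402.8 m/s.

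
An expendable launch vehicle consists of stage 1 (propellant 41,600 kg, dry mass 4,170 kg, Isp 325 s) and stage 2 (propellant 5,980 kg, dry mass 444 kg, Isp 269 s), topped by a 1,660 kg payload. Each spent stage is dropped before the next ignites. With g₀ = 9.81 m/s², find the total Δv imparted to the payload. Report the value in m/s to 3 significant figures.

Ignition mass of stage 1 = 41,600+4,170 + 5,980+444 + 1,660 = 53,854 kg.
Stage 1: m₀ = 53,854 kg, m_f = 53,854 − 41,600 = 12,254 kg; Δv = 325×9.81×ln(4.395) = 3188.2×1.4804 ≈ 4720 m/s.
Stage 2: m₀ = 8,084 kg, m_f = 8,084 − 5,980 = 2,104 kg; Δv = 269×9.81×ln(3.842) = 2638.9×1.3460 ≈ 3552 m/s.
Total Δv = 4720 + 3552 = 8272 m/s.

Δv ≈ 8270 m/s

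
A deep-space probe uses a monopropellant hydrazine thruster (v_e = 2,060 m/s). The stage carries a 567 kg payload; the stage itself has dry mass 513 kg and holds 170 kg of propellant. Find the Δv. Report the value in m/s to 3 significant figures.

m₀ = payload + dry + propellant = 567 + 513 + 170 = 1,250 kg.
m_f = payload + dry = 567 + 513 = 1,080 kg.
Δv = v_e · ln(m₀/m_f) = 2060.0 × ln(1.157) = 2060.0 × 0.1462 ≈ 301.1 m/s.

Δv ≈ 301 m/s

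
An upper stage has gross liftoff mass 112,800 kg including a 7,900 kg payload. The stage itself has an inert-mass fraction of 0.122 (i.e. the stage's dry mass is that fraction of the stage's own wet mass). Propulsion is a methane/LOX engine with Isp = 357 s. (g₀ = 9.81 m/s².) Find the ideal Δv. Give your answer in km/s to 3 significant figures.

Stage wet mass = m₀ − payload = 112,800 − 7,900 = 104,900 kg.
Stage dry mass = ε × stage wet mass = 0.122 × 104,900 = 12,797.8 kg.
Burnout mass m_f = stage dry + payload = 12,797.8 + 7,900 = 20,697.8 kg.
v_e = Isp · g₀ = 357 × 9.81 = 3502.2 m/s.
Δv = v_e · ln(112,800/20,697.8) = 3502.2 × ln(5.45) = 3502.2 × 1.6956 ≈ 5938 m/s.

Δv ≈ 5.94 km/s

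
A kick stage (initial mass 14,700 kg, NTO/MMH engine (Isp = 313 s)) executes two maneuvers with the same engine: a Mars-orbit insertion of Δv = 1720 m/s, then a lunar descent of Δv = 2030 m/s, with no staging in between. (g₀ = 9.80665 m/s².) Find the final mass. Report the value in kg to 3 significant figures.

v_e = Isp · g₀ = 313 × 9.80665 = 3069.5 m/s.
After the first burn: m = 14700 × exp(−1720/3069.5) = 14700 × 0.57101 = 8,393.85 kg.
After the second burn: m = 8,393.85 × exp(−2030/3069.5) = 8,393.85 × 0.51615 = 4,332.49 kg.

final mass ≈ 4330 kg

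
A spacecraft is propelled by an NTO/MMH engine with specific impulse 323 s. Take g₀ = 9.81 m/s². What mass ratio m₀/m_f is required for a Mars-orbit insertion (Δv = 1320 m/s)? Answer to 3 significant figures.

mass ratio ≈ 1.52

v_e = Isp · g₀ = 323 × 9.81 = 3168.6 m/s.
Rocket equation: m₀/m_f = exp(Δv / v_e) = exp(1320 / 3168.6) = exp(0.4166) = 1.5168.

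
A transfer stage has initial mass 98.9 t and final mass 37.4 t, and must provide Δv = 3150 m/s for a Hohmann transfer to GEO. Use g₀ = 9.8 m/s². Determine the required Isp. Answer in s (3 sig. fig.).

Isp ≈ 331 s

ln(m₀/m_f) = ln(98900/37400) = ln(2.644) = 0.9724.
Rocket equation: v_e = Δv / ln(m₀/m_f) = 3150 / 0.9724 = 3239.3 m/s.
Isp = v_e / g₀ = 3239.3 / 9.8 = 330.5 s.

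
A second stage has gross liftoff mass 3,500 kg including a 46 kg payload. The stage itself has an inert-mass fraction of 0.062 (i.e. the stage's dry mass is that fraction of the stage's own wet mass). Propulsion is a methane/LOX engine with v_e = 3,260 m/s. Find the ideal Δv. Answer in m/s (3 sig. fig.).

Stage wet mass = m₀ − payload = 3,500 − 46 = 3,454 kg.
Stage dry mass = ε × stage wet mass = 0.062 × 3,454 = 214.148 kg.
Burnout mass m_f = stage dry + payload = 214.148 + 46 = 260.148 kg.
Using Δv = v_e ln(m₀/m_f): Δv = v_e · ln(3,500/260.148) = 3260.0 × ln(13.45) = 3260.0 × 2.5993 ≈ 8474 m/s.

Δv ≈ 8470 m/s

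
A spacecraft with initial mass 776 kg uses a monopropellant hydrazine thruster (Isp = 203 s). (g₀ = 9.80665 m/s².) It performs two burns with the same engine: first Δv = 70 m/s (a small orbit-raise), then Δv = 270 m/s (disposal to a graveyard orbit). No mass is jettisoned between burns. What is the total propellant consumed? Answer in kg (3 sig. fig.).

total propellant consumed ≈ 122 kg

v_e = Isp · g₀ = 203 × 9.80665 = 1990.7 m/s.
After the first burn: m = 776 × exp(−70/1990.7) = 776 × 0.96545 = 749.189 kg.
After the second burn: m = 749.189 × exp(−270/1990.7) = 749.189 × 0.87317 = 654.169 kg.
Total propellant = m₀ − m_final = 776 − 654.169 = 121.831 kg.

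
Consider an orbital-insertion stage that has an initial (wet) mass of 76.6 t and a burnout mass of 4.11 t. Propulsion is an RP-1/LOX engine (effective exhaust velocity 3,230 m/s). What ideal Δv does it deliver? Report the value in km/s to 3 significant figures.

Δv ≈ 9.45 km/s

By the Tsiolkovsky rocket equation, Δv = v_e · ln(m₀/m_f) = 3230.0 × ln(18.64) = 3230.0 × 2.9252 ≈ 9448.3 m/s.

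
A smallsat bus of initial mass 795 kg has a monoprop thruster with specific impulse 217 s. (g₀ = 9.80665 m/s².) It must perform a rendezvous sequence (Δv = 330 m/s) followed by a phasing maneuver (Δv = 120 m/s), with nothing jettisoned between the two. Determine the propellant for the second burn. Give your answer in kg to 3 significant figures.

v_e = Isp · g₀ = 217 × 9.80665 = 2128.0 m/s.
After the first burn: m = 795 × exp(−330/2128.0) = 795 × 0.85635 = 680.798 kg.
After the second burn: m = 680.798 × exp(−120/2128.0) = 680.798 × 0.94517 = 643.47 kg.
Second-burn propellant = 680.798 − 643.47 = 37.328 kg.

propellant for the second burn ≈ 37.3 kg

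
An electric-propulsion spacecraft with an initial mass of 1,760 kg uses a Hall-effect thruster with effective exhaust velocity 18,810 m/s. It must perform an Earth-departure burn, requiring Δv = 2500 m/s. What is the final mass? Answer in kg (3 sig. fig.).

final mass ≈ 1540 kg

From the ideal rocket equation, m₀/m_f = exp(Δv / v_e) = exp(2500 / 18810.0) = exp(0.1329) = 1.1421.
m_f = m₀ / 1.1421 = 1,760 / 1.1421 = 1,541.02 kg.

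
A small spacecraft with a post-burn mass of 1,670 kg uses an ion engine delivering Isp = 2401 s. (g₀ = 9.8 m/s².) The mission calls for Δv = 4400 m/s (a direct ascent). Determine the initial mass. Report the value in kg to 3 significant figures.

initial mass ≈ 2010 kg

v_e = Isp · g₀ = 2401 × 9.8 = 23529.8 m/s.
Using Δv = v_e ln(m₀/m_f): m₀/m_f = exp(Δv / v_e) = exp(4400 / 23529.8) = exp(0.1870) = 1.2056.
m₀ = m_f × 1.2056 = 1,670 × 1.2056 = 2,013.35 kg.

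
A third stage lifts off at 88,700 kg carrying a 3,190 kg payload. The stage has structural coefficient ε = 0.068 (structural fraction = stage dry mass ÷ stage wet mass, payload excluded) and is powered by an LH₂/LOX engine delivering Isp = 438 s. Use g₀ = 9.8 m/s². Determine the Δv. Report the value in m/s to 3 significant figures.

Δv ≈ 9820 m/s

Stage wet mass = m₀ − payload = 88,700 − 3,190 = 85,510 kg.
Stage dry mass = ε × stage wet mass = 0.068 × 85,510 = 5,814.68 kg.
Burnout mass m_f = stage dry + payload = 5,814.68 + 3,190 = 9,004.68 kg.
v_e = Isp · g₀ = 438 × 9.8 = 4292.4 m/s.
Δv = v_e · ln(88,700/9,004.68) = 4292.4 × ln(9.85) = 4292.4 × 2.2875 ≈ 9819 m/s.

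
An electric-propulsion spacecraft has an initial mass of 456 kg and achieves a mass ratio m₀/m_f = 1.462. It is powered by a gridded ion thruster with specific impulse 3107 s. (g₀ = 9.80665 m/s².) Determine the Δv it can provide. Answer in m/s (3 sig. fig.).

Δv ≈ 11600 m/s

v_e = Isp · g₀ = 3107 × 9.80665 = 30469.3 m/s.
Δv = v_e · ln(1.462) = 30469.3 × 0.3798 ≈ 11572.4 m/s.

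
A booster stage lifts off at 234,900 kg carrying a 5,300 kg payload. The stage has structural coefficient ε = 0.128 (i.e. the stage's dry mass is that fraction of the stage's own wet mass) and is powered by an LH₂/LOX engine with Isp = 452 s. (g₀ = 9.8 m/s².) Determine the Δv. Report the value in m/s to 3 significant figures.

Δv ≈ 8470 m/s

Stage wet mass = m₀ − payload = 234,900 − 5,300 = 229,600 kg.
Stage dry mass = ε × stage wet mass = 0.128 × 229,600 = 29,388.8 kg.
Burnout mass m_f = stage dry + payload = 29,388.8 + 5,300 = 34,688.8 kg.
v_e = Isp · g₀ = 452 × 9.8 = 4429.6 m/s.
By the Tsiolkovsky rocket equation, Δv = v_e · ln(234,900/34,688.8) = 4429.6 × ln(6.772) = 4429.6 × 1.9127 ≈ 8473 m/s.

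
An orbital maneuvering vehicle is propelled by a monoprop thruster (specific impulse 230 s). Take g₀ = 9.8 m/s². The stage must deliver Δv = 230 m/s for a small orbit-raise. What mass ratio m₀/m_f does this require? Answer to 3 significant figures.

v_e = Isp · g₀ = 230 × 9.8 = 2254.0 m/s.
From the ideal rocket equation, m₀/m_f = exp(Δv / v_e) = exp(230 / 2254.0) = exp(0.1020) = 1.1074.

mass ratio ≈ 1.11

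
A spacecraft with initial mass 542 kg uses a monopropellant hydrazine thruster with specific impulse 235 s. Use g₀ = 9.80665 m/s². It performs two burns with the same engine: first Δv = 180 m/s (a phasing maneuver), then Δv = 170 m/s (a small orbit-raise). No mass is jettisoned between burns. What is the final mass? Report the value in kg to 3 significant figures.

v_e = Isp · g₀ = 235 × 9.80665 = 2304.6 m/s.
After the first burn: m = 542 × exp(−180/2304.6) = 542 × 0.92487 = 501.28 kg.
After the second burn: m = 501.28 × exp(−170/2304.6) = 501.28 × 0.92889 = 465.634 kg.

final mass ≈ 466 kg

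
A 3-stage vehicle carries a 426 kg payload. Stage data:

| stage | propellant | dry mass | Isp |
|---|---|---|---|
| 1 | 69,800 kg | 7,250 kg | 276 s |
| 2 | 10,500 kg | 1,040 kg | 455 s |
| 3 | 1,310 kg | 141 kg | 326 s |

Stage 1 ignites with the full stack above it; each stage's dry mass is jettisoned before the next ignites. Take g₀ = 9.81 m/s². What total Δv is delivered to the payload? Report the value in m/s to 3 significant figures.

Ignition mass of stage 1 = 69,800+7,250 + 10,500+1,040 + 1,310+141 + 426 = 90,467 kg.
Stage 1: m₀ = 90,467 kg, m_f = 90,467 − 69,800 = 20,667 kg; Δv = 276×9.81×ln(4.377) = 2707.6×1.4764 ≈ 3998 m/s.
Stage 2: m₀ = 13,417 kg, m_f = 13,417 − 10,500 = 2,917 kg; Δv = 455×9.81×ln(4.6) = 4463.6×1.5260 ≈ 6811 m/s.
Stage 3: m₀ = 1,877 kg, m_f = 1,877 − 1,310 = 567 kg; Δv = 326×9.81×ln(3.31) = 3198.1×1.1971 ≈ 3828 m/s.
Total Δv = 3998 + 6811 + 3828 = 14637 m/s.

Δv ≈ 14600 m/s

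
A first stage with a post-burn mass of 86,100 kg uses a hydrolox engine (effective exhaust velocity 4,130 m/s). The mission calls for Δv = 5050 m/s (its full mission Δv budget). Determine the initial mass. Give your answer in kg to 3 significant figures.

initial mass ≈ 292000 kg

By the Tsiolkovsky rocket equation, m₀/m_f = exp(Δv / v_e) = exp(5050 / 4130.0) = exp(1.2228) = 3.3966.
m₀ = m_f × 3.3966 = 86,100 × 3.3966 = 292,447 kg.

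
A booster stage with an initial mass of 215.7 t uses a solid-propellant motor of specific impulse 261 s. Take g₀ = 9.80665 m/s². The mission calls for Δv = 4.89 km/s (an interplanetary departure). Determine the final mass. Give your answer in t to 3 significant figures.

final mass ≈ 31.9 t

v_e = Isp · g₀ = 261 × 9.80665 = 2559.5 m/s.
m₀/m_f = exp(Δv / v_e) = exp(4890 / 2559.5) = exp(1.9105) = 6.7565.
m_f = m₀ / 6.7565 = 215.7 / 6.7565 = 31.9248 t.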